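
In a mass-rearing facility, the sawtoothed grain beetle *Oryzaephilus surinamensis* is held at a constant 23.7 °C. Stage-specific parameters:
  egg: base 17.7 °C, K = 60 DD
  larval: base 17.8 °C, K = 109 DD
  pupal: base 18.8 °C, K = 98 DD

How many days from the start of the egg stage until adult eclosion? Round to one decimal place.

48.5 days

egg: 60 / (23.7 − 17.7) = 60 / 6.0 = 10.000 d.
larval: 109 / (23.7 − 17.8) = 109 / 5.9 = 18.475 d.
pupal: 98 / (23.7 − 18.8) = 98 / 4.9 = 20.000 d.
Sum = 48.475 ≈ 48.5 days.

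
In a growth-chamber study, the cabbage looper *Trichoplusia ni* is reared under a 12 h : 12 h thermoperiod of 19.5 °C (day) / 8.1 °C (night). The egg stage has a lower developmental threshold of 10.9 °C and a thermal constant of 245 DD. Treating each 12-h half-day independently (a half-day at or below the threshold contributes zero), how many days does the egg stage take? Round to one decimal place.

57.0 days

Day half: max(0, 19.5 − 10.9) × 0.5 = 8.6 × 0.5 = 4.30 DD.
Night half: max(0, 8.1 − 10.9) × 0.5 = 0.0 × 0.5 = 0.00 DD.
Per 24 h: 4.30 DD/day.
Duration = 245 / 4.30 = 56.977 ≈ 57.0 days.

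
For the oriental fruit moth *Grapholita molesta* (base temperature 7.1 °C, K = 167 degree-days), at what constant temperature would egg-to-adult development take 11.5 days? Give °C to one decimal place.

21.6 °C

Required daily accumulation = 167 / 11.5 = 14.522 DD/day.
T = T_base + 14.522 = 7.1 + 14.522 = 21.622 ≈ 21.6 °C.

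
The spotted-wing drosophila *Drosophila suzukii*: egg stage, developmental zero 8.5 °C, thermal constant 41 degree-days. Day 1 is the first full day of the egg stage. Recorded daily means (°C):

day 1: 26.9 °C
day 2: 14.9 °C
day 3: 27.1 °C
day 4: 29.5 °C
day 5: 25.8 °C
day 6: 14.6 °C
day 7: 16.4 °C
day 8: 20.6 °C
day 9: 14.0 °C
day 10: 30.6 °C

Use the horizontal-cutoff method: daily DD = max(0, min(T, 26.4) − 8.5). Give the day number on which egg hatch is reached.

day 3

Daily DD above 8.5 °C (capped at 17.9): 17.9, 6.4, 17.9, 17.9, 17.3, 6.1, 7.9, 12.1, 5.5, 17.9.
Cumulative: 17.9, 24.3, 42.2, 60.1, 77.4, 83.5, 91.4, 103.5, 109.0, 126.9.
The total first reaches 41 DD on day 3.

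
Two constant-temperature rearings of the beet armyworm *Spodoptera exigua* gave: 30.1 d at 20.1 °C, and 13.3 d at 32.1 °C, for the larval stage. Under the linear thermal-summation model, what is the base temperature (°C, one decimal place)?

Linear rate model ⇒ the product D·(T − T_b) is constant across temperatures.
30.1·(20.1 − T_b) = 13.3·(32.1 − T_b)
T_b = (30.1·20.1 − 13.3·32.1) / (30.1 − 13.3) = 178.08 / 16.8 = 10.600 °C ≈ 10.6 °C.

10.6 °C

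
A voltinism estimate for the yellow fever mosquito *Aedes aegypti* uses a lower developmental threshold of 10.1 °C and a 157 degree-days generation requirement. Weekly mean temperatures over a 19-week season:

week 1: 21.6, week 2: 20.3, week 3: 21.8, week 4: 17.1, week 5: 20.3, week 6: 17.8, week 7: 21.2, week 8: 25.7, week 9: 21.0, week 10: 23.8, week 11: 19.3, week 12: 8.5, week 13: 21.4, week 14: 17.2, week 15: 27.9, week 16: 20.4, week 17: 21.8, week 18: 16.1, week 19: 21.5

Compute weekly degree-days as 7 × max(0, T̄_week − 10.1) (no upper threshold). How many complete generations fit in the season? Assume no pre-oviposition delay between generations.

8 generations

Weekly DD (7 × max(0, T̄ − 10.1)): 80.5, 71.4, 81.9, 49.0, 71.4, 53.9, 77.7, 109.2, 76.3, 95.9, 64.4, 0.0, 79.1, 49.7, 124.6, 72.1, 81.9, 42.0, 79.8.
Season total = 1360.8 DD.
Complete generations = ⌊1360.8 / 157⌋ = 8.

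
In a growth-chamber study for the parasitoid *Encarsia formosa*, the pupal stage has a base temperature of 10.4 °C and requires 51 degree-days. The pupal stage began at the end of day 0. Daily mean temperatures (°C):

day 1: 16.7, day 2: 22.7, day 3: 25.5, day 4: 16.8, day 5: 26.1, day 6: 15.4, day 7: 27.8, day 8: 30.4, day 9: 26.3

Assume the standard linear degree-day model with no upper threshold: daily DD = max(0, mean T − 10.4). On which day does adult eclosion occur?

day 5

Daily DD above 10.4 °C: 6.3, 12.3, 15.1, 6.4, 15.7, 5.0, 17.4, 20.0, 15.9.
Cumulative: 6.3, 18.6, 33.7, 40.1, 55.8, 60.8, 78.2, 98.2, 114.1.
The total first reaches 51 DD on day 5.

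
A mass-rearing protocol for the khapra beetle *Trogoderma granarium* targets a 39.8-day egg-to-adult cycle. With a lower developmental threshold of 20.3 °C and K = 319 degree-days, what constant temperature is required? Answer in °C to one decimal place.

Required daily accumulation = 319 / 39.8 = 8.015 DD/day.
T = T_base + 8.015 = 20.3 + 8.015 = 28.315 ≈ 28.3 °C.

28.3 °C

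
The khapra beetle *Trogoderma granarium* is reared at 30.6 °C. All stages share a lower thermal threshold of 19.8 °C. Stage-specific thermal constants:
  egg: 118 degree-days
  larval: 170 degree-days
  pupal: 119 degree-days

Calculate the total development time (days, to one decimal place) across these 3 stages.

Daily accumulation at 30.6 °C = 30.6 − 19.8 = 10.8 DD/day.
Total K = 118 + 170 + 119 = 407 DD.
Total duration = 407 / 10.8 = 37.685 ≈ 37.7 days.

37.7 days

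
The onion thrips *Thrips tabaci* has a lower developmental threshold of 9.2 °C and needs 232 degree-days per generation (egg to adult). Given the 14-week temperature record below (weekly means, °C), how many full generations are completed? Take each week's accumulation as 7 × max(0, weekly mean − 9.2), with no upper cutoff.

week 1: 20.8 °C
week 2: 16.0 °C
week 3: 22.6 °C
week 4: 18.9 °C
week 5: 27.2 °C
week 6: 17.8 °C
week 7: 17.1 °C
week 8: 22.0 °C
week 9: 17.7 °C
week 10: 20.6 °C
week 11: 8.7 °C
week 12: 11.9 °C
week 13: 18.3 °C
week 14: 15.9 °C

3 generations

Weekly DD (7 × max(0, T̄ − 9.2)): 81.2, 47.6, 93.8, 67.9, 126.0, 60.2, 55.3, 89.6, 59.5, 79.8, 0.0, 18.9, 63.7, 46.9.
Season total = 890.4 DD.
Complete generations = ⌊890.4 / 232⌋ = 3.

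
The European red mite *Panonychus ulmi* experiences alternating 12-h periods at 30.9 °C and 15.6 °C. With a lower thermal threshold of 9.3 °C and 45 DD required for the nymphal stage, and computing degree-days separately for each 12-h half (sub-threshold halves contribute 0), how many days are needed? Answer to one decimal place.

Day half: max(0, 30.9 − 9.3) × 0.5 = 21.6 × 0.5 = 10.80 DD.
Night half: max(0, 15.6 − 9.3) × 0.5 = 6.3 × 0.5 = 3.15 DD.
Per 24 h: 13.95 DD/day.
Duration = 45 / 13.95 = 3.226 ≈ 3.2 days.

3.2 days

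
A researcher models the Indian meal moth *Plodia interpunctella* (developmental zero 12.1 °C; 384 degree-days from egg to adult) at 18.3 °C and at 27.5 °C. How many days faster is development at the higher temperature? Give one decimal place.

37.0 days

At 18.3 °C: 384 / (18.3 − 12.1) = 384 / 6.2 = 61.935 d.
At 27.5 °C: 384 / (27.5 − 12.1) = 384 / 15.4 = 24.935 d.
Difference = |61.935 − 24.935| = 37.000 ≈ 37.0 days.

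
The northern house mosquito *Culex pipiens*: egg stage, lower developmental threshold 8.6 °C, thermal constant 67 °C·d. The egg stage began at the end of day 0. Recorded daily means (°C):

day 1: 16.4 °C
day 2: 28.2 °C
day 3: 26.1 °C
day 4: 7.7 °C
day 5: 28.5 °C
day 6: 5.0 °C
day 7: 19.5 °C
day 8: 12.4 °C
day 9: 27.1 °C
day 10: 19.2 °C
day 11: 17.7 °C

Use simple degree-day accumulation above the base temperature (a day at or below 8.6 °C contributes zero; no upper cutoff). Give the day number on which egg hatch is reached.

day 7

Daily DD above 8.6 °C: 7.8, 19.6, 17.5, 0.0, 19.9, 0.0, 10.9, 3.8, 18.5, 10.6, 9.1.
Cumulative: 7.8, 27.4, 44.9, 44.9, 64.8, 64.8, 75.7, 79.5, 98.0, 108.6, 117.7.
The total first reaches 67 DD on day 7.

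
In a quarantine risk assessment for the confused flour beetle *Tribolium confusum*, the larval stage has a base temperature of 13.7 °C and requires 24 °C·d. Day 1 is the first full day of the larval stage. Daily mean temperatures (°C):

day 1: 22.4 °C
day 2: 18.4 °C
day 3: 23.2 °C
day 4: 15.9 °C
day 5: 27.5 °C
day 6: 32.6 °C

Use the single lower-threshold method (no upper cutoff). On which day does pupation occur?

Daily DD above 13.7 °C: 8.7, 4.7, 9.5, 2.2, 13.8, 18.9.
Cumulative: 8.7, 13.4, 22.9, 25.1, 38.9, 57.8.
The total first reaches 24 DD on day 4.

day 4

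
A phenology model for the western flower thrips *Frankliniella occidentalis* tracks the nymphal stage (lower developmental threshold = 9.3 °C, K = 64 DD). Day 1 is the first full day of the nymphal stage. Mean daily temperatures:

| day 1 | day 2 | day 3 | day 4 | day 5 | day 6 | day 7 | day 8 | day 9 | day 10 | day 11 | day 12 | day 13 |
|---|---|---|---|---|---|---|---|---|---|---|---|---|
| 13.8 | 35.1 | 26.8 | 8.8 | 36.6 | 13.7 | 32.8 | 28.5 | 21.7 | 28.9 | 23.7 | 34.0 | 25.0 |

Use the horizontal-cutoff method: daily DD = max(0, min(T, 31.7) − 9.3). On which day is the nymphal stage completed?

day 5

Daily DD above 9.3 °C (capped at 22.4): 4.5, 22.4, 17.5, 0.0, 22.4, 4.4, 22.4, 19.2, 12.4, 19.6, 14.4, 22.4, 15.7.
Cumulative: 4.5, 26.9, 44.4, 44.4, 66.8, 71.2, 93.6, 112.8, 125.2, 144.8, 159.2, 181.6, 197.3.
The total first reaches 64 DD on day 5.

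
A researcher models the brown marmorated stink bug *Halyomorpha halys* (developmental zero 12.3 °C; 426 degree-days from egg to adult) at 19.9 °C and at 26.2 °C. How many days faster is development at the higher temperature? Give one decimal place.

At 19.9 °C: 426 / (19.9 − 12.3) = 426 / 7.6 = 56.053 d.
At 26.2 °C: 426 / (26.2 − 12.3) = 426 / 13.9 = 30.647 d.
Difference = |56.053 − 30.647| = 25.405 ≈ 25.4 days.

25.4 days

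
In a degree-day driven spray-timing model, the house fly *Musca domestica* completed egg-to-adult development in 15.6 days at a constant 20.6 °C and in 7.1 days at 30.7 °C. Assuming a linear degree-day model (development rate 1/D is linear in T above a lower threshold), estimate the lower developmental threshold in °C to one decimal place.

Equal thermal constants: D₁(T₁ − T_b) = D₂(T₂ − T_b).
15.6·(20.6 − T_b) = 7.1·(30.7 − T_b)
T_b = (15.6·20.6 − 7.1·30.7) / (15.6 − 7.1) = 103.39 / 8.5 = 12.164 °C ≈ 12.2 °C.

12.2 °C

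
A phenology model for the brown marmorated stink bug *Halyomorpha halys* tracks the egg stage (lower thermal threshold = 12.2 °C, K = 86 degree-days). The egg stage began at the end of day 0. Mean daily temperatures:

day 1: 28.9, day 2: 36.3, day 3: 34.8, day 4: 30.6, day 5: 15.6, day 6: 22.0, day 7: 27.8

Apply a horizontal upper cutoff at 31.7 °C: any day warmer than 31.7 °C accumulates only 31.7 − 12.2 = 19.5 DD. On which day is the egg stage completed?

Daily DD above 12.2 °C (capped at 19.5): 16.7, 19.5, 19.5, 18.4, 3.4, 9.8, 15.6.
Cumulative: 16.7, 36.2, 55.7, 74.1, 77.5, 87.3, 102.9.
The total first reaches 86 DD on day 6.

day 6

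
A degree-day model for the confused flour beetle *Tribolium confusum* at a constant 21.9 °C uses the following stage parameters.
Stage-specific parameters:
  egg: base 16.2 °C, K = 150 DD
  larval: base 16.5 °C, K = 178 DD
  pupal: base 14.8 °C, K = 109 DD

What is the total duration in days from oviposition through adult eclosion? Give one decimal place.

74.6 days

egg: 150 / (21.9 − 16.2) = 150 / 5.7 = 26.316 d.
larval: 178 / (21.9 − 16.5) = 178 / 5.4 = 32.963 d.
pupal: 109 / (21.9 − 14.8) = 109 / 7.1 = 15.352 d.
Sum = 74.631 ≈ 74.6 days.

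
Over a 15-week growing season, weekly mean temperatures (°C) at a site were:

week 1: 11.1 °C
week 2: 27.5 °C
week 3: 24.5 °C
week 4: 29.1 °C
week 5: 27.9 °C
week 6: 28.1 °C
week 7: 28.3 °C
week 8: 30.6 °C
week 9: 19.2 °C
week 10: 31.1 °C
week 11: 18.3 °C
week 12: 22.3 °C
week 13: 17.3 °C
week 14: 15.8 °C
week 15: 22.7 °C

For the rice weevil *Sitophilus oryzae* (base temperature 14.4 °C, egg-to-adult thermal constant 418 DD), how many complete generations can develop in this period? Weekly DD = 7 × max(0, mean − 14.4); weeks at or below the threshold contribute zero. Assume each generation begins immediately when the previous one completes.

2 generations

Weekly DD (7 × max(0, T̄ − 14.4)): 0.0, 91.7, 70.7, 102.9, 94.5, 95.9, 97.3, 113.4, 33.6, 116.9, 27.3, 55.3, 20.3, 9.8, 58.1.
Season total = 987.7 DD.
Complete generations = ⌊987.7 / 418⌋ = 2.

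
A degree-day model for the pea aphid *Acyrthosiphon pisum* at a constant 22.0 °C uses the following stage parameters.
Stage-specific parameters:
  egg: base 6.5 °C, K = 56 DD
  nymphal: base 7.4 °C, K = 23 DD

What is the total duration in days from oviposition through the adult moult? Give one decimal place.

egg: 56 / (22.0 − 6.5) = 56 / 15.5 = 3.613 d.
nymphal: 23 / (22.0 − 7.4) = 23 / 14.6 = 1.575 d.
Sum = 5.188 ≈ 5.2 days.

5.2 days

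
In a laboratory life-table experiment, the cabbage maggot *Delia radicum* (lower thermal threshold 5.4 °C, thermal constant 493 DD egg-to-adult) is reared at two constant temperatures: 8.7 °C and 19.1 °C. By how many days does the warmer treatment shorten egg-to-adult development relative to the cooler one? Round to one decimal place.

At 8.7 °C: 493 / (8.7 − 5.4) = 493 / 3.3 = 149.394 d.
At 19.1 °C: 493 / (19.1 − 5.4) = 493 / 13.7 = 35.985 d.
Difference = |149.394 − 35.985| = 113.409 ≈ 113.4 days.

113.4 days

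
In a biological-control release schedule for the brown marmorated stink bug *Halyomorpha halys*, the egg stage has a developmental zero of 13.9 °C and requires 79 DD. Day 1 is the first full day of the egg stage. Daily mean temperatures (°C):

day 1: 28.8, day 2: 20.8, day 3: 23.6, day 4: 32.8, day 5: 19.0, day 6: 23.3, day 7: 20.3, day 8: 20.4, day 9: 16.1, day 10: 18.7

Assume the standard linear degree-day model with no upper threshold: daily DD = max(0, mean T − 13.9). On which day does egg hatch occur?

day 9

Daily DD above 13.9 °C: 14.9, 6.9, 9.7, 18.9, 5.1, 9.4, 6.4, 6.5, 2.2, 4.8.
Cumulative: 14.9, 21.8, 31.5, 50.4, 55.5, 64.9, 71.3, 77.8, 80.0, 84.8.
The total first reaches 79 DD on day 9.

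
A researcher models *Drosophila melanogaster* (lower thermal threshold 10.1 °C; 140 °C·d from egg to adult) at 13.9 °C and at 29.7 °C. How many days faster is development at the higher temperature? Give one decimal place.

At 13.9 °C: 140 / (13.9 − 10.1) = 140 / 3.8 = 36.842 d.
At 29.7 °C: 140 / (29.7 − 10.1) = 140 / 19.6 = 7.143 d.
Difference = |36.842 − 7.143| = 29.699 ≈ 29.7 days.

29.7 days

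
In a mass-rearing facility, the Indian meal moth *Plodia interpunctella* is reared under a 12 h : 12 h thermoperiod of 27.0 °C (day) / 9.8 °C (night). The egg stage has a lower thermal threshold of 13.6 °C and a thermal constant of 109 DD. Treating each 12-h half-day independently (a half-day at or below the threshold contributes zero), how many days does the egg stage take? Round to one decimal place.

Day half: max(0, 27.0 − 13.6) × 0.5 = 13.4 × 0.5 = 6.70 DD.
Night half: max(0, 9.8 − 13.6) × 0.5 = 0.0 × 0.5 = 0.00 DD.
Per 24 h: 6.70 DD/day.
Duration = 109 / 6.70 = 16.269 ≈ 16.3 days.

16.3 days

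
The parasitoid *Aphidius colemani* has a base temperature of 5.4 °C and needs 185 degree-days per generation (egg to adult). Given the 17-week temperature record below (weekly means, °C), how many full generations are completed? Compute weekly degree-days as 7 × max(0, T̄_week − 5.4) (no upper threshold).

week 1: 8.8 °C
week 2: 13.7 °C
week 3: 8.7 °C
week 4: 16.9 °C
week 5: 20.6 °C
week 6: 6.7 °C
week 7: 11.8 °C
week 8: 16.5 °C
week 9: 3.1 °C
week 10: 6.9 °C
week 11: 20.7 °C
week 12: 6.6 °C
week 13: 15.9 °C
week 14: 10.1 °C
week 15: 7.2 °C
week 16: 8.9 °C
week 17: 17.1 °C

4 generations

Weekly DD (7 × max(0, T̄ − 5.4)): 23.8, 58.1, 23.1, 80.5, 106.4, 9.1, 44.8, 77.7, 0.0, 10.5, 107.1, 8.4, 73.5, 32.9, 12.6, 24.5, 81.9.
Season total = 774.9 DD.
Complete generations = ⌊774.9 / 185⌋ = 4.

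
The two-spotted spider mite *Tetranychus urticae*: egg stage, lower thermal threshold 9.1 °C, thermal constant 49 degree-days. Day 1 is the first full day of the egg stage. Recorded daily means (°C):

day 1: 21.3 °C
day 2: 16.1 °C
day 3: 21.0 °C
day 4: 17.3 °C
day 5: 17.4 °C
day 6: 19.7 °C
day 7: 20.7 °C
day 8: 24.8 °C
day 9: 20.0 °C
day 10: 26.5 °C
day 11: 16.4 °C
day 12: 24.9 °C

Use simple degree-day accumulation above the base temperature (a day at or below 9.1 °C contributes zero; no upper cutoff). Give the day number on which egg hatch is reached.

Daily DD above 9.1 °C: 12.2, 7.0, 11.9, 8.2, 8.3, 10.6, 11.6, 15.7, 10.9, 17.4, 7.3, 15.8.
Cumulative: 12.2, 19.2, 31.1, 39.3, 47.6, 58.2, 69.8, 85.5, 96.4, 113.8, 121.1, 136.9.
The total first reaches 49 DD on day 6.

day 6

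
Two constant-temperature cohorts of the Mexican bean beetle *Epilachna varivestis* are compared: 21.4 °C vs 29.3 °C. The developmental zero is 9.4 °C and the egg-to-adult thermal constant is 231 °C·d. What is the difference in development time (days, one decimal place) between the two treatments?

At 21.4 °C: 231 / (21.4 − 9.4) = 231 / 12.0 = 19.250 d.
At 29.3 °C: 231 / (29.3 − 9.4) = 231 / 19.9 = 11.608 d.
Difference = |19.250 − 11.608| = 7.642 ≈ 7.6 days.

7.6 days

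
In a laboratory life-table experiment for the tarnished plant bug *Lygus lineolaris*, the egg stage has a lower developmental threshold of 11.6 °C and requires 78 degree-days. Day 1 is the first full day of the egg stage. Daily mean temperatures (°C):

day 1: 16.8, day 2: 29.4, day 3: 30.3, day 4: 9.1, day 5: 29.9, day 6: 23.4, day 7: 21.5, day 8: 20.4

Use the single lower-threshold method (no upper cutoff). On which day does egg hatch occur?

day 7

Daily DD above 11.6 °C: 5.2, 17.8, 18.7, 0.0, 18.3, 11.8, 9.9, 8.8.
Cumulative: 5.2, 23.0, 41.7, 41.7, 60.0, 71.8, 81.7, 90.5.
The total first reaches 78 DD on day 7.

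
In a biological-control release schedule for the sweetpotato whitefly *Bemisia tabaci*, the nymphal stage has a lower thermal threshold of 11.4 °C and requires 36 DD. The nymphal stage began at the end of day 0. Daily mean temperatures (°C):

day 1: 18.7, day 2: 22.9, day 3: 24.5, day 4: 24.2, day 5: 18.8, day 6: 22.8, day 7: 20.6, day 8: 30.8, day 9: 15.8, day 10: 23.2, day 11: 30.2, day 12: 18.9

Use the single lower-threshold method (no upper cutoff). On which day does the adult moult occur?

day 4

Daily DD above 11.4 °C: 7.3, 11.5, 13.1, 12.8, 7.4, 11.4, 9.2, 19.4, 4.4, 11.8, 18.8, 7.5.
Cumulative: 7.3, 18.8, 31.9, 44.7, 52.1, 63.5, 72.7, 92.1, 96.5, 108.3, 127.1, 134.6.
The total first reaches 36 DD on day 4.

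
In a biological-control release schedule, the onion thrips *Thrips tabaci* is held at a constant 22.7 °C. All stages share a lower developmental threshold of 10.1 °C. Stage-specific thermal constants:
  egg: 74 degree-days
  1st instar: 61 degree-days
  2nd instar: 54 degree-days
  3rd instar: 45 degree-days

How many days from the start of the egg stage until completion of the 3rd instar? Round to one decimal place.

Daily accumulation at 22.7 °C = 22.7 − 10.1 = 12.6 DD/day.
Total K = 74 + 61 + 54 + 45 = 234 DD.
Total duration = 234 / 12.6 = 18.571 ≈ 18.6 days.

18.6 days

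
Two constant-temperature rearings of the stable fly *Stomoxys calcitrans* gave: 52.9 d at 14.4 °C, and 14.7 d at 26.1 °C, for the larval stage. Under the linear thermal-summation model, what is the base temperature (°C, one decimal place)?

9.9 °C

Equal thermal constants: D₁(T₁ − T_b) = D₂(T₂ − T_b).
52.9·(14.4 − T_b) = 14.7·(26.1 − T_b)
T_b = (52.9·14.4 − 14.7·26.1) / (52.9 − 14.7) = 378.09 / 38.2 = 9.898 °C ≈ 9.9 °C.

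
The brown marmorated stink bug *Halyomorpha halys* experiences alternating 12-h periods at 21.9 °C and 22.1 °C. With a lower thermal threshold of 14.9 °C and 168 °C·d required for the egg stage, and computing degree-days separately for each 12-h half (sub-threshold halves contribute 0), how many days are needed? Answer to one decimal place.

Day half: max(0, 21.9 − 14.9) × 0.5 = 7.0 × 0.5 = 3.50 DD.
Night half: max(0, 22.1 − 14.9) × 0.5 = 7.2 × 0.5 = 3.60 DD.
Per 24 h: 7.10 DD/day.
Duration = 168 / 7.10 = 23.662 ≈ 23.7 days.

23.7 days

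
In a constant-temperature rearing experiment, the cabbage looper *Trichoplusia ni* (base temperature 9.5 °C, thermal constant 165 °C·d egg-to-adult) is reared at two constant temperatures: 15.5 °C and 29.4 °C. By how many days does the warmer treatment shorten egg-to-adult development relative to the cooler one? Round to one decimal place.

19.2 days

At 15.5 °C: 165 / (15.5 − 9.5) = 165 / 6.0 = 27.500 d.
At 29.4 °C: 165 / (29.4 − 9.5) = 165 / 19.9 = 8.291 d.
Difference = |27.500 − 8.291| = 19.209 ≈ 19.2 days.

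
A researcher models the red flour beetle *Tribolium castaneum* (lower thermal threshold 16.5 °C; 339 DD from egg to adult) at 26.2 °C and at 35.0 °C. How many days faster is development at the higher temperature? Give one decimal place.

16.6 days

At 26.2 °C: 339 / (26.2 − 16.5) = 339 / 9.7 = 34.948 d.
At 35.0 °C: 339 / (35.0 − 16.5) = 339 / 18.5 = 18.324 d.
Difference = |34.948 − 18.324| = 16.624 ≈ 16.6 days.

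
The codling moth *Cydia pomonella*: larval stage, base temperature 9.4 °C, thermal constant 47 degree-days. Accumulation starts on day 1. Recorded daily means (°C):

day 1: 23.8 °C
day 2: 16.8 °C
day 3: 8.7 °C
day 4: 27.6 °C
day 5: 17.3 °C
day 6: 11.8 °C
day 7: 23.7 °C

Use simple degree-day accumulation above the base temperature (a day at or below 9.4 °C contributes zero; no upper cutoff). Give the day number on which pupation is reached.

Daily DD above 9.4 °C: 14.4, 7.4, 0.0, 18.2, 7.9, 2.4, 14.3.
Cumulative: 14.4, 21.8, 21.8, 40.0, 47.9, 50.3, 64.6.
The total first reaches 47 DD on day 5.

day 5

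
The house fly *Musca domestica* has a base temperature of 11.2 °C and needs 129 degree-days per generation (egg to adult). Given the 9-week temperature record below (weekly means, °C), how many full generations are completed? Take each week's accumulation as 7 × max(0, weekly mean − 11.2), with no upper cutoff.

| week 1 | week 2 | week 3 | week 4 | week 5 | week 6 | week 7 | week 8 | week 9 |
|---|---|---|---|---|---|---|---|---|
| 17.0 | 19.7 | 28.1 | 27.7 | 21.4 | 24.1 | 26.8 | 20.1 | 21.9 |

5 generations

Weekly DD (7 × max(0, T̄ − 11.2)): 40.6, 59.5, 118.3, 115.5, 71.4, 90.3, 109.2, 62.3, 74.9.
Season total = 742.0 DD.
Complete generations = ⌊742.0 / 129⌋ = 5.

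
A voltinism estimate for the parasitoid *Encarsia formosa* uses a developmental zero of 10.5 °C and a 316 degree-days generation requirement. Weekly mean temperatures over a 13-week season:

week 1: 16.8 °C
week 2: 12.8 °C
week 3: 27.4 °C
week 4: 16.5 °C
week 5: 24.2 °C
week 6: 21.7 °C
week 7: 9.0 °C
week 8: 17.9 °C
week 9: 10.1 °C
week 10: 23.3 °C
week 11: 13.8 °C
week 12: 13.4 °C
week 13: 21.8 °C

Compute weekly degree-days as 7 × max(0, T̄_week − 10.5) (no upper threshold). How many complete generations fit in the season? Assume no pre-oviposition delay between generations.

2 generations

Weekly DD (7 × max(0, T̄ − 10.5)): 44.1, 16.1, 118.3, 42.0, 95.9, 78.4, 0.0, 51.8, 0.0, 89.6, 23.1, 20.3, 79.1.
Season total = 658.7 DD.
Complete generations = ⌊658.7 / 316⌋ = 2.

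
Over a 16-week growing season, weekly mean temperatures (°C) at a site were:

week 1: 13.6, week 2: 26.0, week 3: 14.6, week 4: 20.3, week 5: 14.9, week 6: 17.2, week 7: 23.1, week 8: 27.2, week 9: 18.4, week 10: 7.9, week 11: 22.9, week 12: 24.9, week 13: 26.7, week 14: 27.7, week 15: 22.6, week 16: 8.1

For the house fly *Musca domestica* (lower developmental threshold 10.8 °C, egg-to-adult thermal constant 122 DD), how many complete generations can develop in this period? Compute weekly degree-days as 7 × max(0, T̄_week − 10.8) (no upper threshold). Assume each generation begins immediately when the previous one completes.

8 generations

Weekly DD (7 × max(0, T̄ − 10.8)): 19.6, 106.4, 26.6, 66.5, 28.7, 44.8, 86.1, 114.8, 53.2, 0.0, 84.7, 98.7, 111.3, 118.3, 82.6, 0.0.
Season total = 1042.3 DD.
Complete generations = ⌊1042.3 / 122⌋ = 8.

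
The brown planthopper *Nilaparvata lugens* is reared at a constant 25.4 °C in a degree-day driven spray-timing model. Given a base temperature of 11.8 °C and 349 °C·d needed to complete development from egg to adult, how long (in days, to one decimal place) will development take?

Daily accumulation = 25.4 − 11.8 = 13.6 DD/day.
Duration = 349 / 13.6 = 25.662 ≈ 25.7 days.

25.7 days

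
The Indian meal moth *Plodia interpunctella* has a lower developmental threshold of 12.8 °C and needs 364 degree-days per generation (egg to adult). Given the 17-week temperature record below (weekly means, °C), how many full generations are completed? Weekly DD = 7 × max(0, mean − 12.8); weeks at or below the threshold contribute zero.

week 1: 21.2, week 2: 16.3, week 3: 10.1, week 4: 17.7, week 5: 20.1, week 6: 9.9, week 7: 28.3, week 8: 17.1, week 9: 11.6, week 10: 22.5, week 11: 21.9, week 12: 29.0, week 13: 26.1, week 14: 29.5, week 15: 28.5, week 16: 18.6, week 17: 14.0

2 generations

Weekly DD (7 × max(0, T̄ − 12.8)): 58.8, 24.5, 0.0, 34.3, 51.1, 0.0, 108.5, 30.1, 0.0, 67.9, 63.7, 113.4, 93.1, 116.9, 109.9, 40.6, 8.4.
Season total = 921.2 DD.
Complete generations = ⌊921.2 / 364⌋ = 2.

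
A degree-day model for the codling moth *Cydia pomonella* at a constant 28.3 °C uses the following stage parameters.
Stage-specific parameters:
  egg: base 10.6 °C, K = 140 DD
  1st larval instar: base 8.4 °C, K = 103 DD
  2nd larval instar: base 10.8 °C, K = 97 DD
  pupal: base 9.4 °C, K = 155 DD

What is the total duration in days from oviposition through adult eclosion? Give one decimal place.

egg: 140 / (28.3 − 10.6) = 140 / 17.7 = 7.910 d.
1st larval instar: 103 / (28.3 − 8.4) = 103 / 19.9 = 5.176 d.
2nd larval instar: 97 / (28.3 − 10.8) = 97 / 17.5 = 5.543 d.
pupal: 155 / (28.3 − 9.4) = 155 / 18.9 = 8.201 d.
Sum = 26.829 ≈ 26.8 days.

26.8 days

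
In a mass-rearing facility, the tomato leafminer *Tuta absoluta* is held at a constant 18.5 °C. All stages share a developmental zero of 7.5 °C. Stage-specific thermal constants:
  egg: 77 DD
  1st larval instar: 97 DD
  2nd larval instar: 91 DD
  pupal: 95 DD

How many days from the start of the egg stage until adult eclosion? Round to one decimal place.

Daily accumulation at 18.5 °C = 18.5 − 7.5 = 11.0 DD/day.
Total K = 77 + 97 + 91 + 95 = 360 DD.
Total duration = 360 / 11.0 = 32.727 ≈ 32.7 days.

32.7 days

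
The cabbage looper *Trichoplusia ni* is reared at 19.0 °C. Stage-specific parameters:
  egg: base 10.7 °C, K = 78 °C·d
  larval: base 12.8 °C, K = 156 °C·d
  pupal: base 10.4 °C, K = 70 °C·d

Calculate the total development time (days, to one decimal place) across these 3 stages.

egg: 78 / (19.0 − 10.7) = 78 / 8.3 = 9.398 d.
larval: 156 / (19.0 − 12.8) = 156 / 6.2 = 25.161 d.
pupal: 70 / (19.0 − 10.4) = 70 / 8.6 = 8.140 d.
Sum = 42.698 ≈ 42.7 days.

42.7 days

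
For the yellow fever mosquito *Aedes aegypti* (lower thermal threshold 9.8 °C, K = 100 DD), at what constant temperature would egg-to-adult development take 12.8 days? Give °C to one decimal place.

Required daily accumulation = 100 / 12.8 = 7.812 DD/day.
T = T_base + 7.812 = 9.8 + 7.812 = 17.613 ≈ 17.6 °C.

17.6 °C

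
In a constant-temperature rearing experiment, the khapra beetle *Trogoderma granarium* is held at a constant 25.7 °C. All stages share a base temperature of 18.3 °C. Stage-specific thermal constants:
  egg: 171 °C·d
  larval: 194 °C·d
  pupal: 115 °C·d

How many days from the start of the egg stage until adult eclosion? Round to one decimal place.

Daily accumulation at 25.7 °C = 25.7 − 18.3 = 7.4 DD/day.
Total K = 171 + 194 + 115 = 480 DD.
Total duration = 480 / 7.4 = 64.865 ≈ 64.9 days.

64.9 days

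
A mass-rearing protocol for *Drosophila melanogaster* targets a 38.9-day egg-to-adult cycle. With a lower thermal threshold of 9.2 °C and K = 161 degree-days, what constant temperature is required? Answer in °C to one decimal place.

13.3 °C

Required daily accumulation = 161 / 38.9 = 4.139 DD/day.
T = T_base + 4.139 = 9.2 + 4.139 = 13.339 ≈ 13.3 °C.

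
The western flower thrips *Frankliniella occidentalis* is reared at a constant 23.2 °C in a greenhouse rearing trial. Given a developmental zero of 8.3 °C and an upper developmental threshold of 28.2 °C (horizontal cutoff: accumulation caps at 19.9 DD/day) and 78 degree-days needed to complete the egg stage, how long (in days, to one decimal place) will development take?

5.2 days

Daily accumulation = 23.2 − 8.3 = 14.9 DD/day.
Duration = 78 / 14.9 = 5.235 ≈ 5.2 days.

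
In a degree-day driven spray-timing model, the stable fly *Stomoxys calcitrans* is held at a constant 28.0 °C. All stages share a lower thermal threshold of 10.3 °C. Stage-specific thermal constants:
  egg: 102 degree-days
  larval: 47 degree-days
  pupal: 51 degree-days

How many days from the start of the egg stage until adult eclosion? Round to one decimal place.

11.3 days

Daily accumulation at 28.0 °C = 28.0 − 10.3 = 17.7 DD/day.
Total K = 102 + 47 + 51 = 200 DD.
Total duration = 200 / 17.7 = 11.299 ≈ 11.3 days.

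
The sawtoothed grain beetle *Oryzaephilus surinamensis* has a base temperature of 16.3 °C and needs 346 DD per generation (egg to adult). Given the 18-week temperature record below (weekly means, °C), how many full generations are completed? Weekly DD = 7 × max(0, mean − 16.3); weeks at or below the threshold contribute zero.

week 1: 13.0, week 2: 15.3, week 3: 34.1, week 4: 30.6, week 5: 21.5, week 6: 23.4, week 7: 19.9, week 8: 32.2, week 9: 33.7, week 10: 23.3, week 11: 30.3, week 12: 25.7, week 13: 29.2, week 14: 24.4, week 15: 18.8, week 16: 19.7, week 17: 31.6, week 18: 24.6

3 generations

Weekly DD (7 × max(0, T̄ − 16.3)): 0.0, 0.0, 124.6, 100.1, 36.4, 49.7, 25.2, 111.3, 121.8, 49.0, 98.0, 65.8, 90.3, 56.7, 17.5, 23.8, 107.1, 58.1.
Season total = 1135.4 DD.
Complete generations = ⌊1135.4 / 346⌋ = 3.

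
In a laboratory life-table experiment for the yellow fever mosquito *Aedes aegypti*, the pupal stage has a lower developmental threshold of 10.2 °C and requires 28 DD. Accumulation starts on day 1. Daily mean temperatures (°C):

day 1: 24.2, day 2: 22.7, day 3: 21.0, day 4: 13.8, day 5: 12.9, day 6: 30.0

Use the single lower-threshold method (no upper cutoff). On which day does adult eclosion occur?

Daily DD above 10.2 °C: 14.0, 12.5, 10.8, 3.6, 2.7, 19.8.
Cumulative: 14.0, 26.5, 37.3, 40.9, 43.6, 63.4.
The total first reaches 28 DD on day 3.

day 3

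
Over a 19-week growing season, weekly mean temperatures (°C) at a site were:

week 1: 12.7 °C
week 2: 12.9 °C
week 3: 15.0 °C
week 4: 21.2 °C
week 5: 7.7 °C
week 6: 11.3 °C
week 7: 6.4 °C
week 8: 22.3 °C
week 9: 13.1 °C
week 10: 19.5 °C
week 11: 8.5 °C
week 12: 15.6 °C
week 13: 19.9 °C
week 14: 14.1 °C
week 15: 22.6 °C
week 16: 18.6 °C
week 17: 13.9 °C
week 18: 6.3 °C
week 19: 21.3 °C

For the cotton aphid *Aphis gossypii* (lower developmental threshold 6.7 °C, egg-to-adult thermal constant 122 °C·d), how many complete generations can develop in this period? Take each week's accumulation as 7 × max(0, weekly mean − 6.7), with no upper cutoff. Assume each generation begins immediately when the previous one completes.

Weekly DD (7 × max(0, T̄ − 6.7)): 42.0, 43.4, 58.1, 101.5, 7.0, 32.2, 0.0, 109.2, 44.8, 89.6, 12.6, 62.3, 92.4, 51.8, 111.3, 83.3, 50.4, 0.0, 102.2.
Season total = 1094.1 DD.
Complete generations = ⌊1094.1 / 122⌋ = 8.

8 generations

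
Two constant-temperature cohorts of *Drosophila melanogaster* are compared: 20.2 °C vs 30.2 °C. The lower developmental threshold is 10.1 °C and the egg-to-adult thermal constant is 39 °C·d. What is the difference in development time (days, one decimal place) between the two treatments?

1.9 days

At 20.2 °C: 39 / (20.2 − 10.1) = 39 / 10.1 = 3.861 d.
At 30.2 °C: 39 / (30.2 − 10.1) = 39 / 20.1 = 1.940 d.
Difference = |3.861 − 1.940| = 1.921 ≈ 1.9 days.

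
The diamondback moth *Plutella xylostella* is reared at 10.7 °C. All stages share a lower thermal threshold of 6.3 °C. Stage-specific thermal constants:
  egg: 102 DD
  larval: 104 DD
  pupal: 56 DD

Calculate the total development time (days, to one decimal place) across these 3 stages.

Daily accumulation at 10.7 °C = 10.7 − 6.3 = 4.4 DD/day.
Total K = 102 + 104 + 56 = 262 DD.
Total duration = 262 / 4.4 = 59.545 ≈ 59.5 days.

59.5 days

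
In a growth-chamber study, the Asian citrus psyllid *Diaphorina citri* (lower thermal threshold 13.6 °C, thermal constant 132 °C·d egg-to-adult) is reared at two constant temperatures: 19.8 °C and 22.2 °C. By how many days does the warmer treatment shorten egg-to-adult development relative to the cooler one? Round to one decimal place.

At 19.8 °C: 132 / (19.8 − 13.6) = 132 / 6.2 = 21.290 d.
At 22.2 °C: 132 / (22.2 − 13.6) = 132 / 8.6 = 15.349 d.
Difference = |21.290 − 15.349| = 5.941 ≈ 5.9 days.

5.9 days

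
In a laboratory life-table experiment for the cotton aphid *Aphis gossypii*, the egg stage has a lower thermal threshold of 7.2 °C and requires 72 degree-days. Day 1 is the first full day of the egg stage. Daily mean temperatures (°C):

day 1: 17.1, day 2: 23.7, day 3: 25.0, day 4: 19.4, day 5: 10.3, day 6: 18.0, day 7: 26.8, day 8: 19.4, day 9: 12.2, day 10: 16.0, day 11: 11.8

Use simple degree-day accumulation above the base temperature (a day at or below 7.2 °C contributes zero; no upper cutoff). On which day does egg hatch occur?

Daily DD above 7.2 °C: 9.9, 16.5, 17.8, 12.2, 3.1, 10.8, 19.6, 12.2, 5.0, 8.8, 4.6.
Cumulative: 9.9, 26.4, 44.2, 56.4, 59.5, 70.3, 89.9, 102.1, 107.1, 115.9, 120.5.
The total first reaches 72 DD on day 7.

day 7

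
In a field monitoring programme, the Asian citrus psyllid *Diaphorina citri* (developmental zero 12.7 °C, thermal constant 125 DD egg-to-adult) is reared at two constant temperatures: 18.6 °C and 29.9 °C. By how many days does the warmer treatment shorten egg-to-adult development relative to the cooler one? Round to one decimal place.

13.9 days

At 18.6 °C: 125 / (18.6 − 12.7) = 125 / 5.9 = 21.186 d.
At 29.9 °C: 125 / (29.9 − 12.7) = 125 / 17.2 = 7.267 d.
Difference = |21.186 − 7.267| = 13.919 ≈ 13.9 days.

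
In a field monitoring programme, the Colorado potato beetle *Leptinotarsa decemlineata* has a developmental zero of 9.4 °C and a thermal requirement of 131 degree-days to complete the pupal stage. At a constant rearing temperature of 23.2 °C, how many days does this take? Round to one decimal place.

9.5 days

Daily accumulation = 23.2 − 9.4 = 13.8 DD/day.
Duration = 131 / 13.8 = 9.493 ≈ 9.5 days.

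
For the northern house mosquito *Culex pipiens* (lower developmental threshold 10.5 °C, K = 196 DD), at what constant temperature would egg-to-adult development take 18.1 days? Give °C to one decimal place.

Required daily accumulation = 196 / 18.1 = 10.829 DD/day.
T = T_base + 10.829 = 10.5 + 10.829 = 21.329 ≈ 21.3 °C.

21.3 °C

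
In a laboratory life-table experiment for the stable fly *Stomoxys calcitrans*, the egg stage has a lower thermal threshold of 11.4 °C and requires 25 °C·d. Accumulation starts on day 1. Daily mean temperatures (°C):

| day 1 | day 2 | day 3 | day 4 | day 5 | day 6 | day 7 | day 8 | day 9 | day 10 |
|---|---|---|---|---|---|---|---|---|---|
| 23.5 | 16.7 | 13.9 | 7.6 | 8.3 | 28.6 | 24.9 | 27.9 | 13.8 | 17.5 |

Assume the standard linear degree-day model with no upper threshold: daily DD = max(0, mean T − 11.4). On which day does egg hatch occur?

Daily DD above 11.4 °C: 12.1, 5.3, 2.5, 0.0, 0.0, 17.2, 13.5, 16.5, 2.4, 6.1.
Cumulative: 12.1, 17.4, 19.9, 19.9, 19.9, 37.1, 50.6, 67.1, 69.5, 75.6.
The total first reaches 25 DD on day 6.

day 6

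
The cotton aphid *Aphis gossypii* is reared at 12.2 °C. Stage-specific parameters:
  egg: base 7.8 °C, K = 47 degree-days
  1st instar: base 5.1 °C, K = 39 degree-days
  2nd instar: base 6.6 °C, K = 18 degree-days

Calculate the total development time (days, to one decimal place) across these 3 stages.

egg: 47 / (12.2 − 7.8) = 47 / 4.4 = 10.682 d.
1st instar: 39 / (12.2 − 5.1) = 39 / 7.1 = 5.493 d.
2nd instar: 18 / (12.2 − 6.6) = 18 / 5.6 = 3.214 d.
Sum = 19.389 ≈ 19.4 days.

19.4 days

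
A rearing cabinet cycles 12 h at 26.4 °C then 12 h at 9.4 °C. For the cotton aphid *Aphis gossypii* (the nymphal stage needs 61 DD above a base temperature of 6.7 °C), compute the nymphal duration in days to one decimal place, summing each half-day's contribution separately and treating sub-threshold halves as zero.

5.4 days

Day half: max(0, 26.4 − 6.7) × 0.5 = 19.7 × 0.5 = 9.85 DD.
Night half: max(0, 9.4 − 6.7) × 0.5 = 2.7 × 0.5 = 1.35 DD.
Per 24 h: 11.20 DD/day.
Duration = 61 / 11.20 = 5.446 ≈ 5.4 days.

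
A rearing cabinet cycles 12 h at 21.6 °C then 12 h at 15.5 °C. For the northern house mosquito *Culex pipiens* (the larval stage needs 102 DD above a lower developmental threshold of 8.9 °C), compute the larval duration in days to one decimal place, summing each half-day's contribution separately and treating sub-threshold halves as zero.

Day half: max(0, 21.6 − 8.9) × 0.5 = 12.7 × 0.5 = 6.35 DD.
Night half: max(0, 15.5 − 8.9) × 0.5 = 6.6 × 0.5 = 3.30 DD.
Per 24 h: 9.65 DD/day.
Duration = 102 / 9.65 = 10.570 ≈ 10.6 days.

10.6 days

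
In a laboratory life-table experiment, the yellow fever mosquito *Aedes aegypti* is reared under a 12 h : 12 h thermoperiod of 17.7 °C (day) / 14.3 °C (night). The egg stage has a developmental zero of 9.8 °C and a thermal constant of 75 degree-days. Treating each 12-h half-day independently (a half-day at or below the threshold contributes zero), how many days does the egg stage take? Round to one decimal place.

Day half: max(0, 17.7 − 9.8) × 0.5 = 7.9 × 0.5 = 3.95 DD.
Night half: max(0, 14.3 − 9.8) × 0.5 = 4.5 × 0.5 = 2.25 DD.
Per 24 h: 6.20 DD/day.
Duration = 75 / 6.20 = 12.097 ≈ 12.1 days.

12.1 days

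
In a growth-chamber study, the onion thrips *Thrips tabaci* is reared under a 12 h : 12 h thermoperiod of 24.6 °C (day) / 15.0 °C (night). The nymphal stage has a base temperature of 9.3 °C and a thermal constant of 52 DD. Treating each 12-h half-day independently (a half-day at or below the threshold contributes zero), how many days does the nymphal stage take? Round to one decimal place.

Day half: max(0, 24.6 − 9.3) × 0.5 = 15.3 × 0.5 = 7.65 DD.
Night half: max(0, 15.0 − 9.3) × 0.5 = 5.7 × 0.5 = 2.85 DD.
Per 24 h: 10.50 DD/day.
Duration = 52 / 10.50 = 4.952 ≈ 5.0 days.

5.0 days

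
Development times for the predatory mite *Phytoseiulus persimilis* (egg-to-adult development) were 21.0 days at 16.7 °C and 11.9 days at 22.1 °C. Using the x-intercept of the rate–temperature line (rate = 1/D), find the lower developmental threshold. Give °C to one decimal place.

Equal thermal constants: D₁(T₁ − T_b) = D₂(T₂ − T_b).
21.0·(16.7 − T_b) = 11.9·(22.1 − T_b)
T_b = (21.0·16.7 − 11.9·22.1) / (21.0 − 11.9) = 87.71 / 9.1 = 9.638 °C ≈ 9.6 °C.

9.6 °C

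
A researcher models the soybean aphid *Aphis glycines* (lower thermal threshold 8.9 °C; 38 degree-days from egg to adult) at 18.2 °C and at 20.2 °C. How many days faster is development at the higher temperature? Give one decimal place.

At 18.2 °C: 38 / (18.2 − 8.9) = 38 / 9.3 = 4.086 d.
At 20.2 °C: 38 / (20.2 − 8.9) = 38 / 11.3 = 3.363 d.
Difference = |4.086 − 3.363| = 0.723 ≈ 0.7 days.

0.7 days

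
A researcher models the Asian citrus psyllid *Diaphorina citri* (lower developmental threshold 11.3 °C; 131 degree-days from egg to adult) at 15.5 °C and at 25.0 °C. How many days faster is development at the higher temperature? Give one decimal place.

At 15.5 °C: 131 / (15.5 − 11.3) = 131 / 4.2 = 31.190 d.
At 25.0 °C: 131 / (25.0 − 11.3) = 131 / 13.7 = 9.562 d.
Difference = |31.190 − 9.562| = 21.628 ≈ 21.6 days.

21.6 days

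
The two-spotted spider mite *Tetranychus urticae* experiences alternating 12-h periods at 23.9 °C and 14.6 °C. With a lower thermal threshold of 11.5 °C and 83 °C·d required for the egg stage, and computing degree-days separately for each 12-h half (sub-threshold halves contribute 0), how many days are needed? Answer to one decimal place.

Day half: max(0, 23.9 − 11.5) × 0.5 = 12.4 × 0.5 = 6.20 DD.
Night half: max(0, 14.6 − 11.5) × 0.5 = 3.1 × 0.5 = 1.55 DD.
Per 24 h: 7.75 DD/day.
Duration = 83 / 7.75 = 10.710 ≈ 10.7 days.

10.7 days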